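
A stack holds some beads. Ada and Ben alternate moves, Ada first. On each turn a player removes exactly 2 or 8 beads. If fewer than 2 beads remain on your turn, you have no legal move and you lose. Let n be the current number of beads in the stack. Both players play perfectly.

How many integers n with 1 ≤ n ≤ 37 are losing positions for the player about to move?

15

Use the standard recursion: the mover loses at a terminal position; elsewhere, the mover wins exactly when some move hands the opponent an L position.
n=0: no move → L
n=1: no move → L
n=2: W (go to 0, an L position)
n=3: W (go to 1, an L position)
n=4: L (sole option 2(W) is W)
n=5: L (sole option 3(W) is W)
n=6: W (go to 4, an L position)
n=7: W (go to 5, an L position)
n=8: W (go to 0, an L position)
n=9: W (go to 1, an L position)
n=10: L (options 8(W), 2(W) are all W)
n=11: L (options 9(W), 3(W) are all W)
n=12: W (go to 10, an L position)
n=13: W (go to 11, an L position)
n=14: L (options 12(W), 6(W) are all W)
n=15: L (options 13(W), 7(W) are all W)
n=16: W (go to 14, an L position)
n=17: W (go to 15, an L position)
n=18: W (go to 10, an L position)
n=19: W (go to 11, an L position)
n=20: L (options 18(W), 12(W) are all W)
n=21: L (options 19(W), 13(W) are all W)
n=22: W (go to 20, an L position)
n=23: W (go to 21, an L position)
n=24: L (options 22(W), 16(W) are all W)
n=25: L (options 23(W), 17(W) are all W)
n=26: W (go to 24, an L position)
n=27: W (go to 25, an L position)
n=28: W (go to 20, an L position)
n=29: W (go to 21, an L position)
n=30: L (options 28(W), 22(W) are all W)
n=31: L (options 29(W), 23(W) are all W)
n=32: W (go to 30, an L position)
n=33: W (go to 31, an L position)
n=34: L (options 32(W), 26(W) are all W)
n=35: L (options 33(W), 27(W) are all W)
n=36: W (go to 34, an L position)
n=37: W (go to 35, an L position)
L entries with 1 ≤ n ≤ 37 (n=0 is outside the asked range and is not counted): n = 1, 4, 5, 10, 11, 14, 15, 20, 21, 24, 25, 30, 31, 34, 35; that makes 15.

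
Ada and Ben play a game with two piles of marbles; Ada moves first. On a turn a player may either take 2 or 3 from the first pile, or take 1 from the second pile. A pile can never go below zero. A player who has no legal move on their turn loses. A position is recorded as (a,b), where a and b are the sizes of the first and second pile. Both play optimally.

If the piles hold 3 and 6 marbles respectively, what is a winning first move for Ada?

Positions with no move are L. A position that does have a move is losing for the player to move precisely when every available move leads to a winning position for the opponent. Fill in the labels:
No move ever increases a pile, so every position that can arise here has a ≤ 3 and b ≤ 6; it is enough to label the cells with 0 ≤ a ≤ 3 and 0 ≤ b ≤ 6.
Every move lowers a or b (never raises either), so fill the grid row by row in increasing a, and left to right within a row: each cell's successors are then already labelled.
      b=0  b=1  b=2  b=3  b=4  b=5  b=6
a=0:    L    W    L    W    L    W    L
a=1:    L    W    L    W    L    W    L
a=2:    W    L    W    L    W    L    W
a=3:    W    L    W    L    W    L    W
Cells with no legal move (terminal, hence L): (0,0), (1,0).
The remaining L cells, each justified by listing all of its moves:
(0,2): the only move is to (0,1)(W), a W ⇒ L
(0,4): the only move is to (0,3)(W), a W ⇒ L
(0,6): the only move is to (0,5)(W), a W ⇒ L
(1,2): the only move is to (1,1)(W), a W ⇒ L
(1,4): the only move is to (1,3)(W), a W ⇒ L
(1,6): the only move is to (1,5)(W), a W ⇒ L
(2,1): moves to (0,1)(W), (2,0)(W); every one is W ⇒ L
(2,3): moves to (0,3)(W), (2,2)(W); every one is W ⇒ L
(2,5): moves to (0,5)(W), (2,4)(W); every one is W ⇒ L
(3,1): moves to (1,1)(W), (0,1)(W), (3,0)(W); every one is W ⇒ L
(3,3): moves to (1,3)(W), (0,3)(W), (3,2)(W); every one is W ⇒ L
(3,5): moves to (1,5)(W), (0,5)(W), (3,4)(W); every one is W ⇒ L
Every other cell has at least one move into one of the L cells above, so it is W.
From (3,6), the L positions reachable in one move are: (1,6), (0,6), (3,5). Any move reaching one of these is winning.

Move to (1,6).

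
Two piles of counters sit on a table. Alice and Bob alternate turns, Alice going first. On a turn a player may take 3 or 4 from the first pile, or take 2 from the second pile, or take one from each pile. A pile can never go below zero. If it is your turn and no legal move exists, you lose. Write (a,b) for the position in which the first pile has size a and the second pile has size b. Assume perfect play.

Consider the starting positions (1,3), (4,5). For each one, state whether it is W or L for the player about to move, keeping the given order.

Compute win/loss labels from the base case upward. A position with no move is L. Any other position is W if it can reach an L in one move, else L.
No move ever increases a pile, so every position that can arise here has a ≤ 4 and b ≤ 5; it is enough to label the cells with 0 ≤ a ≤ 4 and 0 ≤ b ≤ 5.
Every move lowers a or b (never raises either), so fill the grid row by row in increasing a, and left to right within a row: each cell's successors are then already labelled.
      b=0  b=1  b=2  b=3  b=4  b=5
a=0:    L    L    W    W    L    L
a=1:    L    W    W    L    L    W
a=2:    L    W    W    L    W    W
a=3:    W    W    L    L    W    W
a=4:    W    W    L    W    W    W
Cells with no legal move (terminal, hence L): (0,0), (0,1), (1,0), (2,0).
The remaining L cells, each justified by listing all of its moves:
(0,4): L (sole option (0,2)(W) is W)
(0,5): L (sole option (0,3)(W) is W)
(1,3): L (options (1,1)(W), (0,2)(W) are all W)
(1,4): L (options (1,2)(W), (0,3)(W) are all W)
(2,3): L (options (2,1)(W), (1,2)(W) are all W)
(3,2): L (options (0,2)(W), (3,0)(W), (2,1)(W) are all W)
(3,3): L (options (0,3)(W), (3,1)(W), (2,2)(W) are all W)
(4,2): L (options (1,2)(W), (0,2)(W), (4,0)(W), (3,1)(W) are all W)
Every other cell has at least one move into one of the L cells above, so it is W.
(1,3): one of the L cells justified above, so L
(4,5): the move to (0,5) reaches an L cell, so W

(1,3): L, (4,5): W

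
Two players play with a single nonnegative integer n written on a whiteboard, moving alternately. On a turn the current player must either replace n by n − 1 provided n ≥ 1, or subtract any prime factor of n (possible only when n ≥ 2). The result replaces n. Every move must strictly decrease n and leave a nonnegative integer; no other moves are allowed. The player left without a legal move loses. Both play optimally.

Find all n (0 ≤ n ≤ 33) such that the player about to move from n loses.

Label each position W (a win for the player to move) or L (a loss). A position with no legal move is L; any other position is W exactly when some move reaches an L, and L when every move reaches a W.
n=0: no move → L
n=1: →0(L), so W
n=2: →0(L), so W
n=3: →0(L), so W
n=4: →2(W), 3(W) — all W, so L
n=5: →0(L), so W
n=6: →4(L), so W
n=7: →0(L), so W
n=8: →6(W), 7(W) — all W, so L
n=9: →8(L), so W
n=10: →8(L), so W
n=11: →0(L), so W
n=12: →9(W), 10(W), 11(W) — all W, so L
n=13: →0(L), so W
n=14: →12(L), so W
n=15: →12(L), so W
n=16: →14(W), 15(W) — all W, so L
n=17: →0(L), so W
n=18: →16(L), so W
n=19: →0(L), so W
n=20: →15(W), 18(W), 19(W) — all W, so L
n=21: →20(L), so W
n=22: →20(L), so W
n=23: →0(L), so W
n=24: →21(W), 22(W), 23(W) — all W, so L
n=25: →20(L), so W
n=26: →24(L), so W
n=27: →24(L), so W
n=28: →21(W), 26(W), 27(W) — all W, so L
n=29: →0(L), so W
n=30: →28(L), so W
n=31: →0(L), so W
n=32: →30(W), 31(W) — all W, so L
n=33: →32(L), so W
Reading off the rows marked L gives the requested list; there are 9 such values of n.

0, 4, 8, 12, 16, 20, 24, 28, 32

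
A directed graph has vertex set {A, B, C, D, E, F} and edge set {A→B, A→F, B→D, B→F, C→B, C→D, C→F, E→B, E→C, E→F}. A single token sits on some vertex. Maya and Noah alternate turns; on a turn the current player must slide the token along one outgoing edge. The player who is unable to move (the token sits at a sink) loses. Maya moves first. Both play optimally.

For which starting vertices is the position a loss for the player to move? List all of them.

D, F

Classify positions by backward induction: terminal positions (no move available) are L. From any other position, the mover wins iff some move reaches an L.
Every edge goes from a vertex to one that appears earlier in the order D, F, B, C, E, A, so processing vertices in that order labels each vertex after all of its successors.
D: no outgoing edge → L
F: no outgoing edge → L
B: →F(L), so W
C: →F(L), so W
E: →F(L), so W
A: →F(L), so W
The losing starting vertices are exactly the entries labelled L in this table (2 of them).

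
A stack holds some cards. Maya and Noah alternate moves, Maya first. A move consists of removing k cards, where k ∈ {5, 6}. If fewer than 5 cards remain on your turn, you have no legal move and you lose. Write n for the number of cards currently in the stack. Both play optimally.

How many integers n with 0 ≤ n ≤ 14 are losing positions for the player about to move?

9

Positions with no move are L. A position that does have a move is losing for the player to move precisely when every available move leads to a winning position for the opponent. Fill in the labels:
n=0: no move → L
n=1: no move → L
n=2: no move → L
n=3: no move → L
n=4: no move → L
n=5: W (go to 0, an L position)
n=6: W (go to 1, an L position)
n=7: W (go to 2, an L position)
n=8: W (go to 3, an L position)
n=9: W (go to 4, an L position)
n=10: W (go to 4, an L position)
n=11: L (options 6(W), 5(W) are all W)
n=12: L (options 7(W), 6(W) are all W)
n=13: L (options 8(W), 7(W) are all W)
n=14: L (options 9(W), 8(W) are all W)
L entries with 0 ≤ n ≤ 14: n = 0, 1, 2, 3, 4, 11, 12, 13, 14; that makes 9.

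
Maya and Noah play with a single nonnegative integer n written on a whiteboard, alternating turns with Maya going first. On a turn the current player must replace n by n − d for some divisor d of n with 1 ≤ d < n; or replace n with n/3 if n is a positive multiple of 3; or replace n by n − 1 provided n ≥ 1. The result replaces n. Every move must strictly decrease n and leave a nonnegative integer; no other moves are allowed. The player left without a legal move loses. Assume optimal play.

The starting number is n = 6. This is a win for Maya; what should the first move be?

Move to 2.

Use the standard recursion: the mover loses at a terminal position; elsewhere, the mover wins exactly when some move hands the opponent an L position.
n=0: no move → L
n=1: →0(L), so W
n=2: →1(W) only, which is W, so L
n=3: →2(L), so W
n=4: →2(L), so W
n=5: →4(W) only, which is W, so L
n=6: →2(L), so W
From 6, the L positions reachable in one move are: 2, 5. Any move reaching one of these is winning.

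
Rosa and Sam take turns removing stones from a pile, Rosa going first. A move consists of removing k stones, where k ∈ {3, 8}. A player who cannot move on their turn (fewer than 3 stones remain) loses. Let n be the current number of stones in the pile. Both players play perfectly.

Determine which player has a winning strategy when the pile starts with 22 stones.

Use the standard recursion: the mover loses at a terminal position; elsewhere, the mover wins exactly when some move hands the opponent an L position.
n=0: no move → L
n=1: no move → L
n=2: no move → L
n=3: reaches L-position 0 → W
n=4: reaches L-position 1 → W
n=5: reaches L-position 2 → W
n=6: only reaches 3(W), which is W → L
n=7: only reaches 4(W), which is W → L
n=8: reaches L-position 0 → W
n=9: reaches L-position 6 → W
n=10: reaches L-position 7 → W
n=11: only reaches 8(W), 3(W), all W → L
n=12: only reaches 9(W), 4(W), all W → L
n=13: only reaches 10(W), 5(W), all W → L
n=14: reaches L-position 11 → W
n=15: reaches L-position 12 → W
n=16: reaches L-position 13 → W
n=17: only reaches 14(W), 9(W), all W → L
n=18: only reaches 15(W), 10(W), all W → L
n=19: reaches L-position 11 → W
n=20: reaches L-position 17 → W
n=21: reaches L-position 18 → W
n=22: only reaches 19(W), 14(W), all W → L
Every move from 22 reaches a W position, so the mover loses.

Sam wins.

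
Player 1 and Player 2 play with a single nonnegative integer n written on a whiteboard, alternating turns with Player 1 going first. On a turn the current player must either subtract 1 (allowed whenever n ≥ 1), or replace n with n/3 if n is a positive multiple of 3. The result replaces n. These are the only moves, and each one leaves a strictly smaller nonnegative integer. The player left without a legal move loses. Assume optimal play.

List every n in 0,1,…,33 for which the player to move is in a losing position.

0, 2, 4, 7, 9, 11, 13, 15, 17, 19, 22, 24, 26, 28, 30, 32

Positions with no move are L. A position that does have a move is losing for the player to move precisely when every available move leads to a winning position for the opponent. Fill in the labels:
n=0: no move → L
n=1: →0(L), so W
n=2: →1(W) only, which is W, so L
n=3: →2(L), so W
n=4: →3(W) only, which is W, so L
n=5: →4(L), so W
n=6: →2(L), so W
n=7: →6(W) only, which is W, so L
n=8: →7(L), so W
n=9: →3(W), 8(W) — all W, so L
n=10: →9(L), so W
n=11: →10(W) only, which is W, so L
n=12: →4(L), so W
n=13: →12(W) only, which is W, so L
n=14: →13(L), so W
n=15: →5(W), 14(W) — all W, so L
n=16: →15(L), so W
n=17: →16(W) only, which is W, so L
n=18: →17(L), so W
n=19: →18(W) only, which is W, so L
n=20: →19(L), so W
n=21: →7(L), so W
n=22: →21(W) only, which is W, so L
n=23: →22(L), so W
n=24: →8(W), 23(W) — all W, so L
n=25: →24(L), so W
n=26: →25(W) only, which is W, so L
n=27: →9(L), so W
n=28: →27(W) only, which is W, so L
n=29: →28(L), so W
n=30: →10(W), 29(W) — all W, so L
n=31: →30(L), so W
n=32: →31(W) only, which is W, so L
n=33: →11(L), so W
Reading off the rows marked L gives the requested list; there are 16 such values of n.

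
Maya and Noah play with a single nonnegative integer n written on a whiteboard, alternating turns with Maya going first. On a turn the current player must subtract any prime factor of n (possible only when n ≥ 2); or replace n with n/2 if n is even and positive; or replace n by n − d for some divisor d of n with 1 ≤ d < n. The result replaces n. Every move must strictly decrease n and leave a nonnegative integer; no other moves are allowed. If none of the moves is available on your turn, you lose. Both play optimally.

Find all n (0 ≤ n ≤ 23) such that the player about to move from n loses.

0, 1, 4, 9, 14, 20

Positions with no move are L. A position that does have a move is losing for the player to move precisely when every available move leads to a winning position for the opponent. Fill in the labels:
n=0: no move → L
n=1: no move → L
n=2: can move to 0, which is L ⇒ W
n=3: can move to 0, which is L ⇒ W
n=4: moves to 2(W), 3(W); every one is W ⇒ L
n=5: can move to 0, which is L ⇒ W
n=6: can move to 4, which is L ⇒ W
n=7: can move to 0, which is L ⇒ W
n=8: can move to 4, which is L ⇒ W
n=9: moves to 6(W), 8(W); every one is W ⇒ L
n=10: can move to 9, which is L ⇒ W
n=11: can move to 0, which is L ⇒ W
n=12: can move to 9, which is L ⇒ W
n=13: can move to 0, which is L ⇒ W
n=14: moves to 7(W), 12(W), 13(W); every one is W ⇒ L
n=15: can move to 14, which is L ⇒ W
n=16: can move to 14, which is L ⇒ W
n=17: can move to 0, which is L ⇒ W
n=18: can move to 9, which is L ⇒ W
n=19: can move to 0, which is L ⇒ W
n=20: moves to 10(W), 15(W), 16(W), 18(W), 19(W); every one is W ⇒ L
n=21: can move to 14, which is L ⇒ W
n=22: can move to 20, which is L ⇒ W
n=23: can move to 0, which is L ⇒ W
Reading off the rows marked L gives the requested list; there are 6 such values of n.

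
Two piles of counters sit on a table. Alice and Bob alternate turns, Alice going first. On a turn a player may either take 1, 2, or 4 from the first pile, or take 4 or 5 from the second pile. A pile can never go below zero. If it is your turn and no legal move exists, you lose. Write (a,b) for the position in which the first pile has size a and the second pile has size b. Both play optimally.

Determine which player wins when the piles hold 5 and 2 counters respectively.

Label each position W (a win for the player to move) or L (a loss). A position with no legal move is L; any other position is W exactly when some move reaches an L, and L when every move reaches a W.
No move ever increases a pile, so every position that can arise here has a ≤ 5 and b ≤ 2; it is enough to label the cells with 0 ≤ a ≤ 5 and 0 ≤ b ≤ 2.
Every move lowers a or b (never raises either), so fill the grid row by row in increasing a, and left to right within a row: each cell's successors are then already labelled.
      b=0  b=1  b=2
a=0:    L    L    L
a=1:    W    W    W
a=2:    W    W    W
a=3:    L    L    L
a=4:    W    W    W
a=5:    W    W    W
Cells with no legal move (terminal, hence L): (0,0), (0,1), (0,2).
The remaining L cells, each justified by listing all of its moves:
(3,0): →(2,0)(W), (1,0)(W) — all W, so L
(3,1): →(2,1)(W), (1,1)(W) — all W, so L
(3,2): →(2,2)(W), (1,2)(W) — all W, so L
Every other cell has at least one move into one of the L cells above, so it is W.
The starting position (5,2) is W: Alice should move to (3,2), handing over an L position.

Alice wins.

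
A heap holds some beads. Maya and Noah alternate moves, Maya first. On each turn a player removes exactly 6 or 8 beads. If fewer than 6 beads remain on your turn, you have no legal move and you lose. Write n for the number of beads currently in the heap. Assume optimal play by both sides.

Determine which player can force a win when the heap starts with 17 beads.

Noah wins.

Compute win/loss labels from the base case upward. A position with no move is L. Any other position is W if it can reach an L in one move, else L.
n=0: no move → L
n=1: no move → L
n=2: no move → L
n=3: no move → L
n=4: no move → L
n=5: no move → L
n=6: reaches L-position 0 → W
n=7: reaches L-position 1 → W
n=8: reaches L-position 2 → W
n=9: reaches L-position 3 → W
n=10: reaches L-position 4 → W
n=11: reaches L-position 5 → W
n=12: reaches L-position 4 → W
n=13: reaches L-position 5 → W
n=14: only reaches 8(W), 6(W), all W → L
n=15: only reaches 9(W), 7(W), all W → L
n=16: only reaches 10(W), 8(W), all W → L
n=17: only reaches 11(W), 9(W), all W → L
The starting position 17 is L: whatever Maya does, the opponent receives a W position.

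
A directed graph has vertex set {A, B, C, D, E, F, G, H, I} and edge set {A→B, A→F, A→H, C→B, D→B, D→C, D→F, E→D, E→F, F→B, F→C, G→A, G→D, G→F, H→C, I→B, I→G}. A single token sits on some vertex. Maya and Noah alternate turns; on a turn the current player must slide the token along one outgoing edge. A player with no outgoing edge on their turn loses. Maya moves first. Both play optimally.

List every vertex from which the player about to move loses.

B, E, G, H

Classify positions by backward induction: terminal positions (no move available) are L. From any other position, the mover wins iff some move reaches an L.
Every edge goes from a vertex to one that appears earlier in the order B, C, F, D, H, A, G, E, I, so processing vertices in that order labels each vertex after all of its successors.
B: no outgoing edge → L
C: can move to B, which is L ⇒ W
F: can move to B, which is L ⇒ W
D: can move to B, which is L ⇒ W
H: the only move is to C(W), a W ⇒ L
A: can move to H, which is L ⇒ W
G: moves to A(W), D(W), F(W); every one is W ⇒ L
E: moves to D(W), F(W); every one is W ⇒ L
I: can move to G, which is L ⇒ W
Reading off the rows marked L gives the requested list; there are 4 such vertices.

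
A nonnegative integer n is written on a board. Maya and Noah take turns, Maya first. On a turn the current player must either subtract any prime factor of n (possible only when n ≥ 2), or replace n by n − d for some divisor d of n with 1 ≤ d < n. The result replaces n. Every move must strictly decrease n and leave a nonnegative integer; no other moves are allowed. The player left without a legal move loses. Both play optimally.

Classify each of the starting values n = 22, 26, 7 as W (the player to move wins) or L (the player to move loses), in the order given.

Work bottom-up. With no move the player to move loses. Otherwise the position is W if at least one move leads to an L position for the opponent, and L if every move leads to a W.
n=0: no move → L
n=1: no move → L
n=2: can move to 0, which is L ⇒ W
n=3: can move to 0, which is L ⇒ W
n=4: moves to 2(W), 3(W); every one is W ⇒ L
n=5: can move to 0, which is L ⇒ W
n=6: can move to 4, which is L ⇒ W
n=7: can move to 0, which is L ⇒ W
n=8: can move to 4, which is L ⇒ W
n=9: moves to 6(W), 8(W); every one is W ⇒ L
n=10: can move to 9, which is L ⇒ W
n=11: can move to 0, which is L ⇒ W
n=12: can move to 9, which is L ⇒ W
n=13: can move to 0, which is L ⇒ W
n=14: moves to 7(W), 12(W), 13(W); every one is W ⇒ L
n=15: can move to 14, which is L ⇒ W
n=16: can move to 14, which is L ⇒ W
n=17: can move to 0, which is L ⇒ W
n=18: can move to 9, which is L ⇒ W
n=19: can move to 0, which is L ⇒ W
n=20: moves to 10(W), 15(W), 16(W), 18(W), 19(W); every one is W ⇒ L
n=21: can move to 14, which is L ⇒ W
n=22: can move to 20, which is L ⇒ W
n=23: can move to 0, which is L ⇒ W
n=24: can move to 20, which is L ⇒ W
n=25: can move to 20, which is L ⇒ W
n=26: moves to 13(W), 24(W), 25(W); every one is W ⇒ L

22: W, 26: L, 7: W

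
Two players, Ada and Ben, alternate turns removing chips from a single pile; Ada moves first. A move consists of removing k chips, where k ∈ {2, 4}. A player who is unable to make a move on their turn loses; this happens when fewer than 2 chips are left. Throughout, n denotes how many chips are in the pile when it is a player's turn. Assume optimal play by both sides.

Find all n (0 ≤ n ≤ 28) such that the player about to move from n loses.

Positions with no move are L. A position that does have a move is losing for the player to move precisely when every available move leads to a winning position for the opponent. Fill in the labels:
n=0: no move → L
n=1: no move → L
n=2: W (go to 0, an L position)
n=3: W (go to 1, an L position)
n=4: W (go to 0, an L position)
n=5: W (go to 1, an L position)
n=6: L (options 4(W), 2(W) are all W)
n=7: L (options 5(W), 3(W) are all W)
n=8: W (go to 6, an L position)
n=9: W (go to 7, an L position)
n=10: W (go to 6, an L position)
n=11: W (go to 7, an L position)
n=12: L (options 10(W), 8(W) are all W)
n=13: L (options 11(W), 9(W) are all W)
n=14: W (go to 12, an L position)
n=15: W (go to 13, an L position)
n=16: W (go to 12, an L position)
n=17: W (go to 13, an L position)
n=18: L (options 16(W), 14(W) are all W)
n=19: L (options 17(W), 15(W) are all W)
n=20: W (go to 18, an L position)
n=21: W (go to 19, an L position)
n=22: W (go to 18, an L position)
n=23: W (go to 19, an L position)
n=24: L (options 22(W), 20(W) are all W)
n=25: L (options 23(W), 21(W) are all W)
n=26: W (go to 24, an L position)
n=27: W (go to 25, an L position)
n=28: W (go to 24, an L position)
Reading off the rows marked L gives the requested list; there are 10 such values of n.

0, 1, 6, 7, 12, 13, 18, 19, 24, 25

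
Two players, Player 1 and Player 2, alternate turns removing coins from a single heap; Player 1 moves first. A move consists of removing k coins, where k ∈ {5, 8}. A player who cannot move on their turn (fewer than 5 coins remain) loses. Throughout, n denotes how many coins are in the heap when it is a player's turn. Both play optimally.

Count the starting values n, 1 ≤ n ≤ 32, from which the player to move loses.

Positions with no move are L. A position that does have a move is losing for the player to move precisely when every available move leads to a winning position for the opponent. Fill in the labels:
n=0: no move → L
n=1: no move → L
n=2: no move → L
n=3: no move → L
n=4: no move → L
n=5: →0(L), so W
n=6: →1(L), so W
n=7: →2(L), so W
n=8: →3(L), so W
n=9: →4(L), so W
n=10: →2(L), so W
n=11: →3(L), so W
n=12: →4(L), so W
n=13: →8(W), 5(W) — all W, so L
n=14: →9(W), 6(W) — all W, so L
n=15: →10(W), 7(W) — all W, so L
n=16: →11(W), 8(W) — all W, so L
n=17: →12(W), 9(W) — all W, so L
n=18: →13(L), so W
n=19: →14(L), so W
n=20: →15(L), so W
n=21: →16(L), so W
n=22: →17(L), so W
n=23: →15(L), so W
n=24: →16(L), so W
n=25: →17(L), so W
n=26: →21(W), 18(W) — all W, so L
n=27: →22(W), 19(W) — all W, so L
n=28: →23(W), 20(W) — all W, so L
n=29: →24(W), 21(W) — all W, so L
n=30: →25(W), 22(W) — all W, so L
n=31: →26(L), so W
n=32: →27(L), so W
L entries with 1 ≤ n ≤ 32 (n=0 is outside the asked range and is not counted): n = 1, 2, 3, 4, 13, 14, 15, 16, 17, 26, 27, 28, 29, 30; that makes 14.

14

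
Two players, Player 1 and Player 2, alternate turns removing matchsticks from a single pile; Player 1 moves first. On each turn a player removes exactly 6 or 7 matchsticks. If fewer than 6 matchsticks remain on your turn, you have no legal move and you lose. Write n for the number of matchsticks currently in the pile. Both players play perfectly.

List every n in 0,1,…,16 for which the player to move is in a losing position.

Build the W/L table. Terminal = L. A non-terminal position is W if it has a move to some L; otherwise it is L.
n=0: no move → L
n=1: no move → L
n=2: no move → L
n=3: no move → L
n=4: no move → L
n=5: no move → L
n=6: W (go to 0, an L position)
n=7: W (go to 1, an L position)
n=8: W (go to 2, an L position)
n=9: W (go to 3, an L position)
n=10: W (go to 4, an L position)
n=11: W (go to 5, an L position)
n=12: W (go to 5, an L position)
n=13: L (options 7(W), 6(W) are all W)
n=14: L (options 8(W), 7(W) are all W)
n=15: L (options 9(W), 8(W) are all W)
n=16: L (options 10(W), 9(W) are all W)
The losing starting values of n are exactly the entries labelled L in this table (10 of them).

0, 1, 2, 3, 4, 5, 13, 14, 15, 16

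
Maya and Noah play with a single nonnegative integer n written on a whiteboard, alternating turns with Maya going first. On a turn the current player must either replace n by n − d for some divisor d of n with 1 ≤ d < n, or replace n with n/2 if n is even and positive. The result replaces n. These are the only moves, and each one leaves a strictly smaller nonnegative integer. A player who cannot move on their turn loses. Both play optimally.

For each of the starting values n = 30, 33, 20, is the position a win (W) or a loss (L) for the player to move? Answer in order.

30: W, 33: L, 20: W

Positions with no move are L. A position that does have a move is losing for the player to move precisely when every available move leads to a winning position for the opponent. Fill in the labels:
n=0: no move → L
n=1: no move → L
n=2: →1(L), so W
n=3: →2(W) only, which is W, so L
n=4: →3(L), so W
n=5: →4(W) only, which is W, so L
n=6: →3(L), so W
n=7: →6(W) only, which is W, so L
n=8: →7(L), so W
n=9: →6(W), 8(W) — all W, so L
n=10: →5(L), so W
n=11: →10(W) only, which is W, so L
n=12: →9(L), so W
n=13: →12(W) only, which is W, so L
n=14: →7(L), so W
n=15: →10(W), 12(W), 14(W) — all W, so L
n=16: →15(L), so W
n=17: →16(W) only, which is W, so L
n=18: →9(L), so W
n=19: →18(W) only, which is W, so L
n=20: →15(L), so W
n=21: →14(W), 18(W), 20(W) — all W, so L
n=22: →11(L), so W
n=23: →22(W) only, which is W, so L
n=24: →21(L), so W
n=25: →20(W), 24(W) — all W, so L
n=26: →13(L), so W
n=27: →18(W), 24(W), 26(W) — all W, so L
n=28: →21(L), so W
n=29: →28(W) only, which is W, so L
n=30: →15(L), so W
n=31: →30(W) only, which is W, so L
n=32: →31(L), so W
n=33: →22(W), 30(W), 32(W) — all W, so L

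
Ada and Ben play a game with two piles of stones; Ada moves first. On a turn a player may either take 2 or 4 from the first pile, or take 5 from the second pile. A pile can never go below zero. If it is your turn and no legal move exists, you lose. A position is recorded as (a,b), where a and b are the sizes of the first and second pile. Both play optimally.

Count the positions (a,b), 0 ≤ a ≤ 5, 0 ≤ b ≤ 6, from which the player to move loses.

Label each position W (a win for the player to move) or L (a loss). A position with no legal move is L; any other position is W exactly when some move reaches an L, and L when every move reaches a W.
Every move lowers a or b (never raises either), so fill the grid row by row in increasing a, and left to right within a row: each cell's successors are then already labelled.
      b=0  b=1  b=2  b=3  b=4  b=5  b=6
a=0:    L    L    L    L    L    W    W
a=1:    L    L    L    L    L    W    W
a=2:    W    W    W    W    W    L    L
a=3:    W    W    W    W    W    L    L
a=4:    W    W    W    W    W    W    W
a=5:    W    W    W    W    W    W    W
Cells with no legal move (terminal, hence L): (0,0), (0,1), (0,2), (0,3), (0,4), (1,0), (1,1), (1,2), (1,3), (1,4).
The remaining L cells, each justified by listing all of its moves:
(2,5): L (options (0,5)(W), (2,0)(W) are all W)
(2,6): L (options (0,6)(W), (2,1)(W) are all W)
(3,5): L (options (1,5)(W), (3,0)(W) are all W)
(3,6): L (options (1,6)(W), (3,1)(W) are all W)
Every other cell has at least one move into one of the L cells above, so it is W.
L cells per row: a=0: 5, a=1: 5, a=2: 2, a=3: 2, a=4: 0, a=5: 0; total 14.

14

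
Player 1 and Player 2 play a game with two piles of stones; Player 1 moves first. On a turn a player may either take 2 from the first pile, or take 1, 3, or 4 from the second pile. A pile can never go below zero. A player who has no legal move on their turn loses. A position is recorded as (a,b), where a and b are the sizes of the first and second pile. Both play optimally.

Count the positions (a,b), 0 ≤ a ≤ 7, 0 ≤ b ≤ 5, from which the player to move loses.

16

Positions with no move are L. A position that does have a move is losing for the player to move precisely when every available move leads to a winning position for the opponent. Fill in the labels:
Every move lowers a or b (never raises either), so fill the grid row by row in increasing a, and left to right within a row: each cell's successors are then already labelled.
      b=0  b=1  b=2  b=3  b=4  b=5
a=0:    L    W    L    W    W    W
a=1:    L    W    L    W    W    W
a=2:    W    L    W    L    W    W
a=3:    W    L    W    L    W    W
a=4:    L    W    L    W    W    W
a=5:    L    W    L    W    W    W
a=6:    W    L    W    L    W    W
a=7:    W    L    W    L    W    W
Cells with no legal move (terminal, hence L): (0,0), (1,0).
The remaining L cells, each justified by listing all of its moves:
(0,2): →(0,1)(W) only, which is W, so L
(1,2): →(1,1)(W) only, which is W, so L
(2,1): →(0,1)(W), (2,0)(W) — all W, so L
(2,3): →(0,3)(W), (2,2)(W), (2,0)(W) — all W, so L
(3,1): →(1,1)(W), (3,0)(W) — all W, so L
(3,3): →(1,3)(W), (3,2)(W), (3,0)(W) — all W, so L
(4,0): →(2,0)(W) only, which is W, so L
(4,2): →(2,2)(W), (4,1)(W) — all W, so L
(5,0): →(3,0)(W) only, which is W, so L
(5,2): →(3,2)(W), (5,1)(W) — all W, so L
(6,1): →(4,1)(W), (6,0)(W) — all W, so L
(6,3): →(4,3)(W), (6,2)(W), (6,0)(W) — all W, so L
(7,1): →(5,1)(W), (7,0)(W) — all W, so L
(7,3): →(5,3)(W), (7,2)(W), (7,0)(W) — all W, so L
Every other cell has at least one move into one of the L cells above, so it is W.
L cells per row: a=0: 2, a=1: 2, a=2: 2, a=3: 2, a=4: 2, a=5: 2, a=6: 2, a=7: 2; total 16.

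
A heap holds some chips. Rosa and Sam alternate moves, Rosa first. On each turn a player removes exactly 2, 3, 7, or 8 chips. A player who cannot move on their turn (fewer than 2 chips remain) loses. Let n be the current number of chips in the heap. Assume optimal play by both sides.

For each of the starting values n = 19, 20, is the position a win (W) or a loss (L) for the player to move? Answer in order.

Classify positions by backward induction: terminal positions (no move available) are L. From any other position, the mover wins iff some move reaches an L.
n=0: no move → L
n=1: no move → L
n=2: →0(L), so W
n=3: →1(L), so W
n=4: →1(L), so W
n=5: →3(W), 2(W) — all W, so L
n=6: →4(W), 3(W) — all W, so L
n=7: →5(L), so W
n=8: →6(L), so W
n=9: →6(L), so W
n=10: →8(W), 7(W), 3(W), 2(W) — all W, so L
n=11: →9(W), 8(W), 4(W), 3(W) — all W, so L
n=12: →10(L), so W
n=13: →11(L), so W
n=14: →11(L), so W
n=15: →13(W), 12(W), 8(W), 7(W) — all W, so L
n=16: →14(W), 13(W), 9(W), 8(W) — all W, so L
n=17: →15(L), so W
n=18: →16(L), so W
n=19: →16(L), so W
n=20: →18(W), 17(W), 13(W), 12(W) — all W, so L

19: W, 20: L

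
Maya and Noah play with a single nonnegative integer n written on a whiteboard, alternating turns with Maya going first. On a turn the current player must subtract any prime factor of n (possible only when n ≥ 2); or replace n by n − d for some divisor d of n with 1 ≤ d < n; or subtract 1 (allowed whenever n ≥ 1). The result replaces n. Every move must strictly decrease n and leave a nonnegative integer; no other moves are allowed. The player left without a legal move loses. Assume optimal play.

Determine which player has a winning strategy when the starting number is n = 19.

Maya wins.

Classify positions by backward induction: terminal positions (no move available) are L. From any other position, the mover wins iff some move reaches an L.
n=0: no move → L
n=1: can move to 0, which is L ⇒ W
n=2: can move to 0, which is L ⇒ W
n=3: can move to 0, which is L ⇒ W
n=4: moves to 2(W), 3(W); every one is W ⇒ L
n=5: can move to 0, which is L ⇒ W
n=6: can move to 4, which is L ⇒ W
n=7: can move to 0, which is L ⇒ W
n=8: can move to 4, which is L ⇒ W
n=9: moves to 6(W), 8(W); every one is W ⇒ L
n=10: can move to 9, which is L ⇒ W
n=11: can move to 0, which is L ⇒ W
n=12: can move to 9, which is L ⇒ W
n=13: can move to 0, which is L ⇒ W
n=14: moves to 7(W), 12(W), 13(W); every one is W ⇒ L
n=15: can move to 14, which is L ⇒ W
n=16: can move to 14, which is L ⇒ W
n=17: can move to 0, which is L ⇒ W
n=18: can move to 9, which is L ⇒ W
n=19: can move to 0, which is L ⇒ W
The starting position 19 is W: Maya should move to 0, handing over an L position.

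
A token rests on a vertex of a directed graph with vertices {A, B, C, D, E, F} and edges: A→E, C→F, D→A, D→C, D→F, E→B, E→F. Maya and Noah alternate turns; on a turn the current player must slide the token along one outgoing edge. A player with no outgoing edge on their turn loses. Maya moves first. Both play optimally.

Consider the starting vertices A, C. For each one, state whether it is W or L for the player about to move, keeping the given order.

Use the standard recursion: the mover loses at a terminal position; elsewhere, the mover wins exactly when some move hands the opponent an L position.
Every edge goes from a vertex to one that appears earlier in the order B, F, E, A, C, D, so processing vertices in that order labels each vertex after all of its successors.
B: no outgoing edge → L
F: no outgoing edge → L
E: can move to F, which is L ⇒ W
A: the only move is to E(W), a W ⇒ L
C: can move to F, which is L ⇒ W
D: can move to A, which is L ⇒ W

A: L, C: W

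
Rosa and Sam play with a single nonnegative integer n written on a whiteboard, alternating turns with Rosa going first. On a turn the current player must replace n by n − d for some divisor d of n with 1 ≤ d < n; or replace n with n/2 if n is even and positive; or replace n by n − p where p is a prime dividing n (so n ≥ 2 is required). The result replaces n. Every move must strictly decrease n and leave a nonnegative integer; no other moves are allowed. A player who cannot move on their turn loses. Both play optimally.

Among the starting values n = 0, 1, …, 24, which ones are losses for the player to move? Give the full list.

Work bottom-up. With no move the player to move loses. Otherwise the position is W if at least one move leads to an L position for the opponent, and L if every move leads to a W.
n=0: no move → L
n=1: no move → L
n=2: W (go to 0, an L position)
n=3: W (go to 0, an L position)
n=4: L (options 2(W), 3(W) are all W)
n=5: W (go to 0, an L position)
n=6: W (go to 4, an L position)
n=7: W (go to 0, an L position)
n=8: W (go to 4, an L position)
n=9: L (options 6(W), 8(W) are all W)
n=10: W (go to 9, an L position)
n=11: W (go to 0, an L position)
n=12: W (go to 9, an L position)
n=13: W (go to 0, an L position)
n=14: L (options 7(W), 12(W), 13(W) are all W)
n=15: W (go to 14, an L position)
n=16: W (go to 14, an L position)
n=17: W (go to 0, an L position)
n=18: W (go to 9, an L position)
n=19: W (go to 0, an L position)
n=20: L (options 10(W), 15(W), 16(W), 18(W), 19(W) are all W)
n=21: W (go to 14, an L position)
n=22: W (go to 20, an L position)
n=23: W (go to 0, an L position)
n=24: W (go to 20, an L position)
Reading off the rows marked L gives the requested list; there are 6 such values of n.

0, 1, 4, 9, 14, 20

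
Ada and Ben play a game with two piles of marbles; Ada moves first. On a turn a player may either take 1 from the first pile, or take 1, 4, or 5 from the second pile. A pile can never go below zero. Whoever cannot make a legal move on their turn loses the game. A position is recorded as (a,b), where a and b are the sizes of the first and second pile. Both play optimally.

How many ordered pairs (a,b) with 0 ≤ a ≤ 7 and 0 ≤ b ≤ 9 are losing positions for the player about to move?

24

Compute win/loss labels from the base case upward. A position with no move is L. Any other position is W if it can reach an L in one move, else L.
Every move lowers a or b (never raises either), so fill the grid row by row in increasing a, and left to right within a row: each cell's successors are then already labelled.
      b=0  b=1  b=2  b=3  b=4  b=5  b=6  b=7  b=8  b=9
a=0:    L    W    L    W    W    W    W    W    L    W
a=1:    W    L    W    L    W    W    W    W    W    L
a=2:    L    W    L    W    W    W    W    W    L    W
a=3:    W    L    W    L    W    W    W    W    W    L
a=4:    L    W    L    W    W    W    W    W    L    W
a=5:    W    L    W    L    W    W    W    W    W    L
a=6:    L    W    L    W    W    W    W    W    L    W
a=7:    W    L    W    L    W    W    W    W    W    L
Cells with no legal move (terminal, hence L): (0,0).
The remaining L cells, each justified by listing all of its moves:
(0,2): →(0,1)(W) only, which is W, so L
(0,8): →(0,7)(W), (0,4)(W), (0,3)(W) — all W, so L
(1,1): →(0,1)(W), (1,0)(W) — all W, so L
(1,3): →(0,3)(W), (1,2)(W) — all W, so L
(1,9): →(0,9)(W), (1,8)(W), (1,5)(W), (1,4)(W) — all W, so L
(2,0): →(1,0)(W) only, which is W, so L
(2,2): →(1,2)(W), (2,1)(W) — all W, so L
(2,8): →(1,8)(W), (2,7)(W), (2,4)(W), (2,3)(W) — all W, so L
(3,1): →(2,1)(W), (3,0)(W) — all W, so L
(3,3): →(2,3)(W), (3,2)(W) — all W, so L
(3,9): →(2,9)(W), (3,8)(W), (3,5)(W), (3,4)(W) — all W, so L
(4,0): →(3,0)(W) only, which is W, so L
(4,2): →(3,2)(W), (4,1)(W) — all W, so L
(4,8): →(3,8)(W), (4,7)(W), (4,4)(W), (4,3)(W) — all W, so L
(5,1): →(4,1)(W), (5,0)(W) — all W, so L
(5,3): →(4,3)(W), (5,2)(W) — all W, so L
(5,9): →(4,9)(W), (5,8)(W), (5,5)(W), (5,4)(W) — all W, so L
(6,0): →(5,0)(W) only, which is W, so L
(6,2): →(5,2)(W), (6,1)(W) — all W, so L
(6,8): →(5,8)(W), (6,7)(W), (6,4)(W), (6,3)(W) — all W, so L
(7,1): →(6,1)(W), (7,0)(W) — all W, so L
(7,3): →(6,3)(W), (7,2)(W) — all W, so L
(7,9): →(6,9)(W), (7,8)(W), (7,5)(W), (7,4)(W) — all W, so L
Every other cell has at least one move into one of the L cells above, so it is W.
L cells per row: a=0: 3, a=1: 3, a=2: 3, a=3: 3, a=4: 3, a=5: 3, a=6: 3, a=7: 3; total 24.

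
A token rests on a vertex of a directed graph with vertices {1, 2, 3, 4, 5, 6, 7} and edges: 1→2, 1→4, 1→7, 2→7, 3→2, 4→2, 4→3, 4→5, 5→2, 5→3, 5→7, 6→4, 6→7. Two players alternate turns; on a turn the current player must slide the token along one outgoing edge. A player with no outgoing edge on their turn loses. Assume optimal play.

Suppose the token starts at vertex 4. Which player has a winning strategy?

Label each position W (a win for the player to move) or L (a loss). A position with no legal move is L; any other position is W exactly when some move reaches an L, and L when every move reaches a W.
Every edge goes from a vertex to one that appears earlier in the order 7, 2, 3, 5, 4, 6, 1, so processing vertices in that order labels each vertex after all of its successors.
7: no outgoing edge → L
2: →7(L), so W
3: →2(W) only, which is W, so L
5: →3(L), so W
4: →3(L), so W
6: →7(L), so W
1: →7(L), so W
The starting position 4 is W: the player to move should move to 3, handing over an L position.

The first player wins.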